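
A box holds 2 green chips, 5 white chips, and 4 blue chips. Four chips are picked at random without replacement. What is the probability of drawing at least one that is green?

P(no green) = 9/11 × 8/10 × 7/9 × 6/8 = 3024/7920 = 21/55.
P(at least one) = 1 − 21/55 = 34/55.

34/55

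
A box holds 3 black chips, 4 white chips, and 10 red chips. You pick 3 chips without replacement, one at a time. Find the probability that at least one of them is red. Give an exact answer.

129/136

P(no red) = 7/17 × 6/16 × 5/15 = 210/4080 = 7/136.
P(at least one) = 1 − 7/136 = 129/136.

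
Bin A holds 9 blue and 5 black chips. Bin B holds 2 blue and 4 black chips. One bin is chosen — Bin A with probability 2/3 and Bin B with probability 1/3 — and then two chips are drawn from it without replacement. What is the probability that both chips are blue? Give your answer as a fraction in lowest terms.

1171/4095

From Bin A: P(both blue) = (9/14)(8/13) = 36/91.
From Bin B: P(both blue) = (2/6)(1/5) = 1/15.
Total probability = (2/3)(36/91) + (1/3)(1/15) = 1171/4095.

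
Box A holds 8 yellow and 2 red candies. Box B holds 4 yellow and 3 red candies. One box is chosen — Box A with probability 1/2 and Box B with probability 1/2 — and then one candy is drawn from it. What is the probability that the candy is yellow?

From Box A: P(yellow) = 8/10.
From Box B: P(yellow) = 4/7.
Total probability = (1/2)(8/10) + (1/2)(4/7) = 24/35.

24/35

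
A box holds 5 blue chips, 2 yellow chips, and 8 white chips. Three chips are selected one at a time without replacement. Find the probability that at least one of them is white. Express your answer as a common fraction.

P(no white) = 7/15 × 6/14 × 5/13 = 210/2730 = 1/13.
P(at least one) = 1 − 1/13 = 12/13.

12/13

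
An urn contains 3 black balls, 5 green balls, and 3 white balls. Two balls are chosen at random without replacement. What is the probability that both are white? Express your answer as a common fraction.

3/55

P(all white) = 3/11 × 2/10 = 6/110 = 3/55.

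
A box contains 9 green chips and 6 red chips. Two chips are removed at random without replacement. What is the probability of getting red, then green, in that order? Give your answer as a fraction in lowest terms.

9/35

Chain rule:
P = 6/15 × 9/14 = 54/210 = 9/35.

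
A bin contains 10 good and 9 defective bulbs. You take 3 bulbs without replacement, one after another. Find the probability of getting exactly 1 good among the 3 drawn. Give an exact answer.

One ordering (good drawn first) has probability 10/19 × 9/18 × 8/17 = 720/5814 = 40/323.
There are C(3,1) = 3 such orderings, each equally likely, so P = 3 × 40/323 = 120/323.

120/323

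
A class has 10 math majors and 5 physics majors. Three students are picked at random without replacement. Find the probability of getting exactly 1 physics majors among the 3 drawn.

45/91

One ordering (a physics major drawn first) has probability 5/15 × 10/14 × 9/13 = 450/2730 = 15/91.
There are C(3,1) = 3 such orderings, each equally likely, so P = 3 × 15/91 = 45/91.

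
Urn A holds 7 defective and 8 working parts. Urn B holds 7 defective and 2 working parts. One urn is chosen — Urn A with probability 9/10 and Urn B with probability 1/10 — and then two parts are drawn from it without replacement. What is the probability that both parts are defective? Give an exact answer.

From Urn A: P(both defective) = (7/15)(6/14) = 1/5.
From Urn B: P(both defective) = (7/9)(6/8) = 7/12.
Total probability = (9/10)(1/5) + (1/10)(7/12) = 143/600.

143/600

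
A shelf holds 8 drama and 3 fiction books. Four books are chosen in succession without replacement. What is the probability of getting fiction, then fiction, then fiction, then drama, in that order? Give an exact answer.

Each draw changes the counts, so multiply the conditional probabilities along the sequence:
P = 3/11 × 2/10 × 1/9 × 8/8 = 48/7920 = 1/165.

1/165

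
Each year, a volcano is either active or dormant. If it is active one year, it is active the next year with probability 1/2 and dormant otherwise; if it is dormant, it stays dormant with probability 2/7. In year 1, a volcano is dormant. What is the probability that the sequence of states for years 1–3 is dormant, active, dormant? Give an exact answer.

5/14

Year 1 is given. For each transition, use the conditional probability from the current state:
P(active | dormant) = 5/7; P(dormant | active) = 1/2.
P = 5/7 × 1/2 = 5/14.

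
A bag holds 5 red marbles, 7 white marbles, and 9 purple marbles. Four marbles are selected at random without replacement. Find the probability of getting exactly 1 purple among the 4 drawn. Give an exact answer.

One ordering (purple drawn first) has probability 9/21 × 12/20 × 11/19 × 10/18 = 11880/143640 = 11/133.
There are C(4,1) = 4 such orderings, each equally likely, so P = 4 × 11/133 = 44/133.

44/133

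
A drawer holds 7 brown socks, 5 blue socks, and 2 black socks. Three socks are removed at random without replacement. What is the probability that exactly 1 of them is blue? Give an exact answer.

One ordering (blue drawn first) has probability 5/14 × 9/13 × 8/12 = 360/2184 = 15/91.
There are C(3,1) = 3 such orderings, each equally likely, so P = 3 × 15/91 = 45/91.

45/91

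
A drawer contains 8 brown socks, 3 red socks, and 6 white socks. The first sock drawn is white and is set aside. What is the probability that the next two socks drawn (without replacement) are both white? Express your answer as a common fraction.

With the first sock removed, 5 white remain out of 16.
P = 5/16 × 4/15 = 20/240 = 1/12.

1/12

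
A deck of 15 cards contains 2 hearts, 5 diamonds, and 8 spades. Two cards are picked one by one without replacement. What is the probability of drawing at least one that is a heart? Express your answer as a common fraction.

P(no hearts) = 13/15 × 12/14 = 156/210 = 26/35.
P(at least one) = 1 − 26/35 = 9/35.

9/35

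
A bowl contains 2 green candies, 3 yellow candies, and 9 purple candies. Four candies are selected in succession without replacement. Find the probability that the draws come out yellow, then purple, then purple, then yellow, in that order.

Multiply the probability of each draw given the previous ones:
P = 3/14 × 9/13 × 8/12 × 2/11 = 432/24024 = 18/1001.

18/1001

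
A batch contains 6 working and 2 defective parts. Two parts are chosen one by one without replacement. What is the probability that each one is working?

P = 6/8 × 5/7 = 30/56 = 15/28.

15/28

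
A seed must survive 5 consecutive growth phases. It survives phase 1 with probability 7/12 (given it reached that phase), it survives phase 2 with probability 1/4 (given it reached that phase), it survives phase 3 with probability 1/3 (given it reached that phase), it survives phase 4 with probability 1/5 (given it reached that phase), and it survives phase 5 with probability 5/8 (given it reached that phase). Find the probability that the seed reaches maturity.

The events are sequential, so multiply the conditional probabilities:
P = 7/12 × 1/4 × 1/3 × 1/5 × 5/8 = 35/5760 = 7/1152.

7/1152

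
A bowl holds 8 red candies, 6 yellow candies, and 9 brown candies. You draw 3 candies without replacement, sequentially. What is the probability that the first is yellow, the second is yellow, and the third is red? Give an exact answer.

40/1771

Multiply the probability of each draw given the previous ones:
P = 6/23 × 5/22 × 8/21 = 240/10626 = 40/1771.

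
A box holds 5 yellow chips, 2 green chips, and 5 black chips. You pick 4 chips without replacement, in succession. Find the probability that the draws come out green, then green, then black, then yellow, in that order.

Chain rule:
P = 2/12 × 1/11 × 5/10 × 5/9 = 50/11880 = 5/1188.

5/1188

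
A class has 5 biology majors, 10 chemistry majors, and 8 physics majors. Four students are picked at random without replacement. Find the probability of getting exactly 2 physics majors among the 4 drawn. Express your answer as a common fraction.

84/253

One ordering (physics majors drawn first) has probability 8/23 × 7/22 × 15/21 × 14/20 = 11760/212520 = 14/253.
There are C(4,2) = 6 such orderings, each equally likely, so P = 6 × 14/253 = 84/253.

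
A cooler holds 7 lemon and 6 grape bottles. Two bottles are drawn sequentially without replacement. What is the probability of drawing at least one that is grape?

19/26

P(no grape) = 7/13 × 6/12 = 42/156 = 7/26.
P(at least one) = 1 − 7/26 = 19/26.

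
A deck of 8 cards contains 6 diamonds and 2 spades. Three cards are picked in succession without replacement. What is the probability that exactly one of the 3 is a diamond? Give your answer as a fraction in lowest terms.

3/28

One ordering (a diamond drawn first) has probability 6/8 × 2/7 × 1/6 = 12/336 = 1/28.
There are C(3,1) = 3 such orderings, each equally likely, so P = 3 × 1/28 = 3/28.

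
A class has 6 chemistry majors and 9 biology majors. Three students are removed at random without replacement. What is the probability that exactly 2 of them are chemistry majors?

27/91

One ordering (chemistry majors drawn first) has probability 6/15 × 5/14 × 9/13 = 270/2730 = 9/91.
There are C(3,2) = 3 such orderings, each equally likely, so P = 3 × 9/91 = 27/91.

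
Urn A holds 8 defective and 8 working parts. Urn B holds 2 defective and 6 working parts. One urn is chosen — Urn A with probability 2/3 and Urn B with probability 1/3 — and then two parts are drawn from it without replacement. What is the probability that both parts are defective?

211/1260

From Urn A: P(both defective) = (8/16)(7/15) = 7/30.
From Urn B: P(both defective) = (2/8)(1/7) = 1/28.
Total probability = (2/3)(7/30) + (1/3)(1/28) = 211/1260.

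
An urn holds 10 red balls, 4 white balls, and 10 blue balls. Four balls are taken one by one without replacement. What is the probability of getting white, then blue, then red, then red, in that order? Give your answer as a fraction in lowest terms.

Multiply the probability of each draw given the previous ones:
P = 4/24 × 10/23 × 10/22 × 9/21 = 3600/255024 = 25/1771.

25/1771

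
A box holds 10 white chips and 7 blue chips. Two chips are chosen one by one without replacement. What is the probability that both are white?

45/136

P(all white) = 10/17 × 9/16 = 90/272 = 45/136.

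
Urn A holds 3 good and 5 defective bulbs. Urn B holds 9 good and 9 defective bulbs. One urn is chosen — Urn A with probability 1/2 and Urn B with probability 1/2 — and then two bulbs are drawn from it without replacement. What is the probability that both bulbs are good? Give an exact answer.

163/952

From Urn A: P(both good) = (3/8)(2/7) = 3/28.
From Urn B: P(both good) = (9/18)(8/17) = 4/17.
Total probability = (1/2)(3/28) + (1/2)(4/17) = 163/952.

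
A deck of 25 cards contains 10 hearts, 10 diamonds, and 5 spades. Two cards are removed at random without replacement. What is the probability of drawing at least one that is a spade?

P(no spades) = 20/25 × 19/24 = 380/600 = 19/30.
P(at least one) = 1 − 19/30 = 11/30.

11/30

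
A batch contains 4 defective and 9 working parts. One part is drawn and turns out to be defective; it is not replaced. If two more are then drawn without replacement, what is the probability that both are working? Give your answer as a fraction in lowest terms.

6/11

After the first draw, 9 of the remaining 12 parts are working.
P = 9/12 × 8/11 = 72/132 = 6/11.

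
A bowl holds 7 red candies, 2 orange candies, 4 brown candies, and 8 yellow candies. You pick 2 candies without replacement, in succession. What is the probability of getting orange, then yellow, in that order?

Multiply the probability of each draw given the previous ones:
P = 2/21 × 8/20 = 16/420 = 4/105.

4/105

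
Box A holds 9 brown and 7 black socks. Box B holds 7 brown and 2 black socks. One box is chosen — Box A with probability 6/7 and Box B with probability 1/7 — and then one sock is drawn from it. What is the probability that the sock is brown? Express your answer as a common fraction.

From Box A: P(brown) = 9/16.
From Box B: P(brown) = 7/9.
Total probability = (6/7)(9/16) + (1/7)(7/9) = 299/504.

299/504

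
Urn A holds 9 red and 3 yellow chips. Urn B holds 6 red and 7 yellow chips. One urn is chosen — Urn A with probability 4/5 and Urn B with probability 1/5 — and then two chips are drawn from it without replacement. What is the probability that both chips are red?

679/1430

From Urn A: P(both red) = (9/12)(8/11) = 6/11.
From Urn B: P(both red) = (6/13)(5/12) = 5/26.
Total probability = (4/5)(6/11) + (1/5)(5/26) = 679/1430.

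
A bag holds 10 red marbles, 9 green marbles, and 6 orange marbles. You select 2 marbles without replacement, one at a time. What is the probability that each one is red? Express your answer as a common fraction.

3/20

P = 10/25 × 9/24 = 90/600 = 3/20.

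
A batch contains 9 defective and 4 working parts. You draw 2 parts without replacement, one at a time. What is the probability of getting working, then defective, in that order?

3/13

Chain rule:
P = 4/13 × 9/12 = 36/156 = 3/13.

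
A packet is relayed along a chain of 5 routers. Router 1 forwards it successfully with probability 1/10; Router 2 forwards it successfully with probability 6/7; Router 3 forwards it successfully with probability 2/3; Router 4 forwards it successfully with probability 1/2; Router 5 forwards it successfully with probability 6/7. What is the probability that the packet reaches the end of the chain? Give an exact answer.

6/245

Multiplying along the chain,
P = 1/10 × 6/7 × 2/3 × 1/2 × 6/7 = 72/2940 = 6/245.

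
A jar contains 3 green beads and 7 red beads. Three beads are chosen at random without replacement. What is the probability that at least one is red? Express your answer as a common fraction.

119/120

P(no red) = 3/10 × 2/9 × 1/8 = 6/720 = 1/120.
P(at least one) = 1 − 1/120 = 119/120.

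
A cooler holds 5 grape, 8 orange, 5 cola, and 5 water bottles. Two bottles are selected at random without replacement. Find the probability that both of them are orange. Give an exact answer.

P(all orange) = 8/23 × 7/22 = 56/506 = 28/253.

28/253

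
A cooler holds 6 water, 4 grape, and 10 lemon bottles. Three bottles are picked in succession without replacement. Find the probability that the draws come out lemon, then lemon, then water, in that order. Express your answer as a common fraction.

Multiply the probability of each draw given the previous ones:
P = 10/20 × 9/19 × 6/18 = 540/6840 = 3/38.

3/38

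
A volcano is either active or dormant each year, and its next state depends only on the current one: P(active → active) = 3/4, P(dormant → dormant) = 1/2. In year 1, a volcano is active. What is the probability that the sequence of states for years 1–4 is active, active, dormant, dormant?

Year 1 is given. For each transition, use the conditional probability from the current state:
P(active | active) = 3/4; P(dormant | active) = 1/4; P(dormant | dormant) = 1/2.
P = 3/4 × 1/4 × 1/2 = 3/32.

3/32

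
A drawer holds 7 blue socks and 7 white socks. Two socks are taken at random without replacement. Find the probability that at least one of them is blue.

10/13

P(no blue) = 7/14 × 6/13 = 42/182 = 3/13.
P(at least one) = 1 − 3/13 = 10/13.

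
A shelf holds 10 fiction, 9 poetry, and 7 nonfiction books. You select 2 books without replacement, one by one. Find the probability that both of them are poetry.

P = 9/26 × 8/25 = 72/650 = 36/325.

36/325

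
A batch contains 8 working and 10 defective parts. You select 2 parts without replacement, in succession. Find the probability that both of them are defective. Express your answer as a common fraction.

P(every draw is defective) = 10/18 × 9/17 = 90/306 = 5/17.

5/17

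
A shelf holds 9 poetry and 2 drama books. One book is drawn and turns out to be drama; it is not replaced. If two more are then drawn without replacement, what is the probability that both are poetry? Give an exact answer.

With the first book removed, 9 poetry remain out of 10.
P = 9/10 × 8/9 = 72/90 = 4/5.

4/5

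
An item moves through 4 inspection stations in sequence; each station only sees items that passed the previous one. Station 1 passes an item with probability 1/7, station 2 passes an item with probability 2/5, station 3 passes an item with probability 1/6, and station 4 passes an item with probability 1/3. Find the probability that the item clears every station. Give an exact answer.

1/315

The events are sequential, so multiply the conditional probabilities:
P = 1/7 × 2/5 × 1/6 × 1/3 = 2/630 = 1/315.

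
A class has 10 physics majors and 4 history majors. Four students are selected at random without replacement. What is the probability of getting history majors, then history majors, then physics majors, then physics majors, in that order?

45/1001

Multiply the probability of each draw given the previous ones:
P = 4/14 × 3/13 × 10/12 × 9/11 = 1080/24024 = 45/1001.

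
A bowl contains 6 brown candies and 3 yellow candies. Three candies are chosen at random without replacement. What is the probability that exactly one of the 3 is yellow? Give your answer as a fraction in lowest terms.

One ordering (yellow drawn first) has probability 3/9 × 6/8 × 5/7 = 90/504 = 5/28.
There are C(3,1) = 3 such orderings, each equally likely, so P = 3 × 5/28 = 15/28.

15/28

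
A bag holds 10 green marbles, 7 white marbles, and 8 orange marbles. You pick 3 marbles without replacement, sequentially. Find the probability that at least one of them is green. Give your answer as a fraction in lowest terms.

P(no green) = 15/25 × 14/24 × 13/23 = 2730/13800 = 91/460.
P(at least one) = 1 − 91/460 = 369/460.

369/460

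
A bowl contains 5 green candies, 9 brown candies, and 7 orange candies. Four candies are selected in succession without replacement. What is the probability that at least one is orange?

712/855

P(no orange) = 14/21 × 13/20 × 12/19 × 11/18 = 24024/143640 = 143/855.
P(at least one) = 1 − 143/855 = 712/855.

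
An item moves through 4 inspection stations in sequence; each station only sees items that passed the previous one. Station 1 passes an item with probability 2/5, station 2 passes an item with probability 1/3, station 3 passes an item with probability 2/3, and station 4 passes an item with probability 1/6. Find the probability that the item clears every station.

Multiplying along the chain,
P = 2/5 × 1/3 × 2/3 × 1/6 = 4/270 = 2/135.

2/135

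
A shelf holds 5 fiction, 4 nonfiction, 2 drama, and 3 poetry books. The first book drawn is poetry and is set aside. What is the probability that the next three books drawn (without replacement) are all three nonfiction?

2/143

With the first book removed, 4 nonfiction remain out of 13.
P = 4/13 × 3/12 × 2/11 = 24/1716 = 2/143.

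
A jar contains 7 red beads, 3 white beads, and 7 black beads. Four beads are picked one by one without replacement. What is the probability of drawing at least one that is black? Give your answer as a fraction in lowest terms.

P(no black) = 10/17 × 9/16 × 8/15 × 7/14 = 5040/57120 = 3/34.
P(at least one) = 1 − 3/34 = 31/34.

31/34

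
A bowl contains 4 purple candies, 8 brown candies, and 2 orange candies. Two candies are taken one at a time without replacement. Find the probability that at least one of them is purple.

46/91

P(no purple) = 10/14 × 9/13 = 90/182 = 45/91.
P(at least one) = 1 − 45/91 = 46/91.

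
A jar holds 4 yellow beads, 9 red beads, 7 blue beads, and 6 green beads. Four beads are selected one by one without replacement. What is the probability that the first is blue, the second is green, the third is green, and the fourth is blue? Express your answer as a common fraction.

21/5980

Chain rule:
P = 7/26 × 6/25 × 5/24 × 6/23 = 1260/358800 = 21/5980.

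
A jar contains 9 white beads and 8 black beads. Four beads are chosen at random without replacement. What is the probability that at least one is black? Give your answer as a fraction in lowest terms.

P(no black) = 9/17 × 8/16 × 7/15 × 6/14 = 3024/57120 = 9/170.
P(at least one) = 1 − 9/170 = 161/170.

161/170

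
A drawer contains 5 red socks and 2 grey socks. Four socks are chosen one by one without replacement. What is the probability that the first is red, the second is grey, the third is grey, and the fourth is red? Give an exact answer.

1/21

Each draw changes the counts, so multiply the conditional probabilities along the sequence:
P = 5/7 × 2/6 × 1/5 × 4/4 = 40/840 = 1/21.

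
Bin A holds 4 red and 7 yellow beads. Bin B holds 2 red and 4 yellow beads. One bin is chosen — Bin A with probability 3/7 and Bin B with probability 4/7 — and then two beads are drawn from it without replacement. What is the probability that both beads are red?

14/165

From Bin A: P(both red) = (4/11)(3/10) = 6/55.
From Bin B: P(both red) = (2/6)(1/5) = 1/15.
Total probability = (3/7)(6/55) + (4/7)(1/15) = 14/165.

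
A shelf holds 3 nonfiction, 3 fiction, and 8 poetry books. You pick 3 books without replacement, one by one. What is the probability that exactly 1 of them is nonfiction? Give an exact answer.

165/364

One ordering (nonfiction drawn first) has probability 3/14 × 11/13 × 10/12 = 330/2184 = 55/364.
There are C(3,1) = 3 such orderings, each equally likely, so P = 3 × 55/364 = 165/364.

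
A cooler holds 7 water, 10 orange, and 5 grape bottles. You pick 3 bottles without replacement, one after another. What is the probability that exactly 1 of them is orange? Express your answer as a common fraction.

One ordering (orange drawn first) has probability 10/22 × 12/21 × 11/20 = 1320/9240 = 1/7.
There are C(3,1) = 3 such orderings, each equally likely, so P = 3 × 1/7 = 3/7.

3/7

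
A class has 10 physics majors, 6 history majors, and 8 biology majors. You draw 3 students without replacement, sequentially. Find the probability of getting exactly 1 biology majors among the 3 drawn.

One ordering (a biology major drawn first) has probability 8/24 × 16/23 × 15/22 = 1920/12144 = 40/253.
There are C(3,1) = 3 such orderings, each equally likely, so P = 3 × 40/253 = 120/253.

120/253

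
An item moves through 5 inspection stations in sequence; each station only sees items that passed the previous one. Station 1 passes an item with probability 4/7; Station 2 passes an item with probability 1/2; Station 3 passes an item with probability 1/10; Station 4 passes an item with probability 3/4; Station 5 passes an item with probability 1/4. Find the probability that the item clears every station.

The events are sequential, so multiply the conditional probabilities:
P = 4/7 × 1/2 × 1/10 × 3/4 × 1/4 = 12/2240 = 3/560.

3/560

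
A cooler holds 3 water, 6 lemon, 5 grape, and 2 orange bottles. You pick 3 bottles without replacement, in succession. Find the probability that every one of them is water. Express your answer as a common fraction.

1/560

P(every draw is water) = 3/16 × 2/15 × 1/14 = 6/3360 = 1/560.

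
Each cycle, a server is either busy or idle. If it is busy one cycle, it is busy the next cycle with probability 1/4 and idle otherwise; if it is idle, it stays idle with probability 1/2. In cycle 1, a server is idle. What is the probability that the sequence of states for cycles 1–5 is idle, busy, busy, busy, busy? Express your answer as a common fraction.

1/128

Cycle 1 is given. For each transition, use the conditional probability from the current state:
P(busy | idle) = 1/2; P(busy | busy) = 1/4; P(busy | busy) = 1/4; P(busy | busy) = 1/4.
P = 1/2 × 1/4 × 1/4 × 1/4 = 1/128.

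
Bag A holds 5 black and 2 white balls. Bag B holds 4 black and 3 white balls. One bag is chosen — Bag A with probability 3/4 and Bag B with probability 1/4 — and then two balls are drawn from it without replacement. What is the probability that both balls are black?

3/7

From Bag A: P(both black) = (5/7)(4/6) = 10/21.
From Bag B: P(both black) = (4/7)(3/6) = 2/7.
Total probability = (3/4)(10/21) + (1/4)(2/7) = 3/7.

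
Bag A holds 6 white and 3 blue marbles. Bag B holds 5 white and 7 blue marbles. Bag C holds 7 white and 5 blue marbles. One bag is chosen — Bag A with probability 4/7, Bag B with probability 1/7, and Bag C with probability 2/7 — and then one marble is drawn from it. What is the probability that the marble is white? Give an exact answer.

From Bag A: P(white) = 6/9.
From Bag B: P(white) = 5/12.
From Bag C: P(white) = 7/12.
Total probability = (4/7)(6/9) + (1/7)(5/12) + (2/7)(7/12) = 17/28.

17/28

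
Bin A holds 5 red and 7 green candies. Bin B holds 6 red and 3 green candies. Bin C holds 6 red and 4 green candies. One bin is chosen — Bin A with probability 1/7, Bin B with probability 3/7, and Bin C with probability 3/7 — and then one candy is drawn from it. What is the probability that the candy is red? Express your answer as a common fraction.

From Bin A: P(red) = 5/12.
From Bin B: P(red) = 6/9.
From Bin C: P(red) = 6/10.
Total probability = (1/7)(5/12) + (3/7)(6/9) + (3/7)(6/10) = 253/420.

253/420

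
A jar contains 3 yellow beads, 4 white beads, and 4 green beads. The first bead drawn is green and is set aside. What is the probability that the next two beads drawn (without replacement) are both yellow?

1/15

After the first draw, 3 of the remaining 10 beads are yellow.
P = 3/10 × 2/9 = 6/90 = 1/15.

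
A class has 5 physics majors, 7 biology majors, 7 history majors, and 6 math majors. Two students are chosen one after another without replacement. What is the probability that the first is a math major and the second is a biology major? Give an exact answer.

7/100

Chain rule:
P = 6/25 × 7/24 = 42/600 = 7/100.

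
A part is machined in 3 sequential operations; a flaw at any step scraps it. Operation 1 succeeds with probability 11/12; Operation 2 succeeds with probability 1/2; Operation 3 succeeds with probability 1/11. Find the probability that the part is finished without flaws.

The events are sequential, so multiply the conditional probabilities:
P = 11/12 × 1/2 × 1/11 = 11/264 = 1/24.

1/24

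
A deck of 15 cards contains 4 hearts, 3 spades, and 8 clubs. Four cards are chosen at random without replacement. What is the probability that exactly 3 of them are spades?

4/455

One ordering (spades drawn first) has probability 3/15 × 2/14 × 1/13 × 12/12 = 72/32760 = 1/455.
There are C(4,3) = 4 such orderings, each equally likely, so P = 4 × 1/455 = 4/455.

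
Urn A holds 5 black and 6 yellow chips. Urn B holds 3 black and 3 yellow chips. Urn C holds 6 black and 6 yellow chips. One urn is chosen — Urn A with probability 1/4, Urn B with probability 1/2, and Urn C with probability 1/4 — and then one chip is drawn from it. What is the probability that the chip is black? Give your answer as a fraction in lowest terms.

From Urn A: P(black) = 5/11.
From Urn B: P(black) = 3/6.
From Urn C: P(black) = 6/12.
Total probability = (1/4)(5/11) + (1/2)(3/6) + (1/4)(6/12) = 43/88.

43/88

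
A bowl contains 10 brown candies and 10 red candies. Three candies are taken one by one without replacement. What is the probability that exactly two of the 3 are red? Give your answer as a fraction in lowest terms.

15/38

One ordering (red drawn first) has probability 10/20 × 9/19 × 10/18 = 900/6840 = 5/38.
There are C(3,2) = 3 such orderings, each equally likely, so P = 3 × 5/38 = 15/38.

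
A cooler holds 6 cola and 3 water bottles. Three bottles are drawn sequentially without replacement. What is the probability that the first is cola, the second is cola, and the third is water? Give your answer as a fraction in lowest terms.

Multiply the probability of each draw given the previous ones:
P = 6/9 × 5/8 × 3/7 = 90/504 = 5/28.

5/28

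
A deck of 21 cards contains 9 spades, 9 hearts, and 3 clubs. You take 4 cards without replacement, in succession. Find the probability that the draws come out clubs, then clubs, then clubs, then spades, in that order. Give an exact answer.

1/2660

Multiply the probability of each draw given the previous ones:
P = 3/21 × 2/20 × 1/19 × 9/18 = 54/143640 = 1/2660.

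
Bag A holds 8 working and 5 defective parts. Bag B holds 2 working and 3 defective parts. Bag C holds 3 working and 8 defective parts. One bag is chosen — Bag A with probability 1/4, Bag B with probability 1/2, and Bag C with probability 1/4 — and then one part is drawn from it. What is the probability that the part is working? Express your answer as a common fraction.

1207/2860

From Bag A: P(working) = 8/13.
From Bag B: P(working) = 2/5.
From Bag C: P(working) = 3/11.
Total probability = (1/4)(8/13) + (1/2)(2/5) + (1/4)(3/11) = 1207/2860.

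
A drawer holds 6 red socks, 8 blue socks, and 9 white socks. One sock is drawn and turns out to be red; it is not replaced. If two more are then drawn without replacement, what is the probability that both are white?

12/77

After the first draw, 9 of the remaining 22 socks are white.
P = 9/22 × 8/21 = 72/462 = 12/77.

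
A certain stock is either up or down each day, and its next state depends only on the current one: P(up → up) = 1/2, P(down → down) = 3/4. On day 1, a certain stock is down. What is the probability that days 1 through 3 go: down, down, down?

9/16

Day 1 is given. For each transition, use the conditional probability from the current state:
P(down | down) = 3/4; P(down | down) = 3/4.
P = 3/4 × 3/4 = 9/16.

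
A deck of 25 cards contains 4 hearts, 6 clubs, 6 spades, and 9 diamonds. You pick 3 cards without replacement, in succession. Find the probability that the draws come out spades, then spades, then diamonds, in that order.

9/460

Multiply the probability of each draw given the previous ones:
P = 6/25 × 5/24 × 9/23 = 270/13800 = 9/460.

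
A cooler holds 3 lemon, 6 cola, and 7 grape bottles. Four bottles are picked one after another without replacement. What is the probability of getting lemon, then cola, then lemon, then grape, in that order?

Chain rule:
P = 3/16 × 6/15 × 2/14 × 7/13 = 252/43680 = 3/520.

3/520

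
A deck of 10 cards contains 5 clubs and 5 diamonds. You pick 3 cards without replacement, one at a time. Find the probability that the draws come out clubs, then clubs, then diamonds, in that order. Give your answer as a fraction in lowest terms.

5/36

Chain rule:
P = 5/10 × 4/9 × 5/8 = 100/720 = 5/36.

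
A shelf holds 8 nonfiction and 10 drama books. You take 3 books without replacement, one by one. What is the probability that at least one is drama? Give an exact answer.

P(no drama) = 8/18 × 7/17 × 6/16 = 336/4896 = 7/102.
P(at least one) = 1 − 7/102 = 95/102.

95/102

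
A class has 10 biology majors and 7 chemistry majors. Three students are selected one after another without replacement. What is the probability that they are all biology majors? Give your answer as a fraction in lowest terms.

P(all biology majors) = 10/17 × 9/16 × 8/15 = 720/4080 = 3/17.

3/17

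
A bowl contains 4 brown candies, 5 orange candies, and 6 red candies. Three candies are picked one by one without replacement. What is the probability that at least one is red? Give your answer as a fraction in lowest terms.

P(no red) = 9/15 × 8/14 × 7/13 = 504/2730 = 12/65.
P(at least one) = 1 − 12/65 = 53/65.

53/65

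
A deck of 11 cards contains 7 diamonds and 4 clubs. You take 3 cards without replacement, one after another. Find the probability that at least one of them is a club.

26/33

P(no clubs) = 7/11 × 6/10 × 5/9 = 210/990 = 7/33.
P(at least one) = 1 − 7/33 = 26/33.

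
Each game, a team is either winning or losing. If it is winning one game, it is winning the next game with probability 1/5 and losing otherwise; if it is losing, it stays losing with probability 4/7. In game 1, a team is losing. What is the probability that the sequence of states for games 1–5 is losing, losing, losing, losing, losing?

256/2401

Game 1 is given. For each transition, use the conditional probability from the current state:
P(losing | losing) = 4/7; P(losing | losing) = 4/7; P(losing | losing) = 4/7; P(losing | losing) = 4/7.
P = 4/7 × 4/7 × 4/7 × 4/7 = 256/2401.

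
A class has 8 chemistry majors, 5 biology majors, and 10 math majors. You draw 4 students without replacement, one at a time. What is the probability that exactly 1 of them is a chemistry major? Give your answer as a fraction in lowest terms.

104/253

One ordering (a chemistry major drawn first) has probability 8/23 × 15/22 × 14/21 × 13/20 = 21840/212520 = 26/253.
There are C(4,1) = 4 such orderings, each equally likely, so P = 4 × 26/253 = 104/253.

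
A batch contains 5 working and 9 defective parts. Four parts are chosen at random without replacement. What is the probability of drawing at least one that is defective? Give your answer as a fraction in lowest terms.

996/1001

P(no defective) = 5/14 × 4/13 × 3/12 × 2/11 = 120/24024 = 5/1001.
P(at least one) = 1 − 5/1001 = 996/1001.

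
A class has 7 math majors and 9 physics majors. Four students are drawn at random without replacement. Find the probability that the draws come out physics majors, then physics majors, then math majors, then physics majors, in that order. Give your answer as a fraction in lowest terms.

21/260

Multiply the probability of each draw given the previous ones:
P = 9/16 × 8/15 × 7/14 × 7/13 = 3528/43680 = 21/260.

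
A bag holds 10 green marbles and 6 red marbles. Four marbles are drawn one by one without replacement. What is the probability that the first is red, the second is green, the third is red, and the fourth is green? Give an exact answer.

45/728

Multiply the probability of each draw given the previous ones:
P = 6/16 × 10/15 × 5/14 × 9/13 = 2700/43680 = 45/728.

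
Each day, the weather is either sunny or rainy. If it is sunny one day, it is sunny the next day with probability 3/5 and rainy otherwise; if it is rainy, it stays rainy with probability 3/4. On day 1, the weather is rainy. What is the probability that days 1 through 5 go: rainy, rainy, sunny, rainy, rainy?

9/160

Day 1 is given. For each transition, use the conditional probability from the current state:
P(rainy | rainy) = 3/4; P(sunny | rainy) = 1/4; P(rainy | sunny) = 2/5; P(rainy | rainy) = 3/4.
P = 3/4 × 1/4 × 2/5 × 3/4 = 18/320 = 9/160.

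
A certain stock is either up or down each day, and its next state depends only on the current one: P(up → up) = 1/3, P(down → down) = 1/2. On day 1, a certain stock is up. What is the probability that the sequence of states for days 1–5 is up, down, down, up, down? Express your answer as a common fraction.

1/9

Day 1 is given. For each transition, use the conditional probability from the current state:
P(down | up) = 2/3; P(down | down) = 1/2; P(up | down) = 1/2; P(down | up) = 2/3.
P = 2/3 × 1/2 × 1/2 × 2/3 = 4/36 = 1/9.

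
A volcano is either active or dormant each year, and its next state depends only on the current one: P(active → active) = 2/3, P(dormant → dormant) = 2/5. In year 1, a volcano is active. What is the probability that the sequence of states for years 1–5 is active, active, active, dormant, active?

4/45

Year 1 is given. For each transition, use the conditional probability from the current state:
P(active | active) = 2/3; P(active | active) = 2/3; P(dormant | active) = 1/3; P(active | dormant) = 3/5.
P = 2/3 × 2/3 × 1/3 × 3/5 = 12/135 = 4/45.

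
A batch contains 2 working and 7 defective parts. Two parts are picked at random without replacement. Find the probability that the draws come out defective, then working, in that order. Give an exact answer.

Each draw changes the counts, so multiply the conditional probabilities along the sequence:
P = 7/9 × 2/8 = 14/72 = 7/36.

7/36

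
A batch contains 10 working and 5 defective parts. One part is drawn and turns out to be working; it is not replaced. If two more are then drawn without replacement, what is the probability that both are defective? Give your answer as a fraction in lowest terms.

10/91

After the first draw, 5 of the remaining 14 parts are defective.
P = 5/14 × 4/13 = 20/182 = 10/91.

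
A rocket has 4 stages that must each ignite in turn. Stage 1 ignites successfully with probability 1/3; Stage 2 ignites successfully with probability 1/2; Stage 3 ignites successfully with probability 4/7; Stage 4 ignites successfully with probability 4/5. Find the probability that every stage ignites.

8/105

The events are sequential, so multiply the conditional probabilities:
P = 1/3 × 1/2 × 4/7 × 4/5 = 16/210 = 8/105.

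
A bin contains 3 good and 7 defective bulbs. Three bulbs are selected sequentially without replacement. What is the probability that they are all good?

P = 3/10 × 2/9 × 1/8 = 6/720 = 1/120.

1/120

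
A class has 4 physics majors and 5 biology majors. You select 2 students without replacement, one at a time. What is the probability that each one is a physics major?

1/6

P(every draw is a physics major) = 4/9 × 3/8 = 12/72 = 1/6.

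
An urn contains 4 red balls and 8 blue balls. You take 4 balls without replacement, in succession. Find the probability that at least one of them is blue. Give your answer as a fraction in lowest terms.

494/495

P(no blue) = 4/12 × 3/11 × 2/10 × 1/9 = 24/11880 = 1/495.
P(at least one) = 1 − 1/495 = 494/495.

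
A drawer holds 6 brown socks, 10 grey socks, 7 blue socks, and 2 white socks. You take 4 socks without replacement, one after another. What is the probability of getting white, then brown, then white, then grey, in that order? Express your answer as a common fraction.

Multiply the probability of each draw given the previous ones:
P = 2/25 × 6/24 × 1/23 × 10/22 = 120/303600 = 1/2530.

1/2530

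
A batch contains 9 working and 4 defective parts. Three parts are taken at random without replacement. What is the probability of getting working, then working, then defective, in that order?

Chain rule:
P = 9/13 × 8/12 × 4/11 = 288/1716 = 24/143.

24/143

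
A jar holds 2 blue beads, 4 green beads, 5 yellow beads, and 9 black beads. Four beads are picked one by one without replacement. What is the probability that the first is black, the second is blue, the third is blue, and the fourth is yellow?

Chain rule:
P = 9/20 × 2/19 × 1/18 × 5/17 = 90/116280 = 1/1292.

1/1292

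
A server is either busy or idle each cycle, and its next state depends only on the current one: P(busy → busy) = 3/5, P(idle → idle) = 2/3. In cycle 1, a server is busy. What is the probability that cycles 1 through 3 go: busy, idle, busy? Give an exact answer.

2/15

Cycle 1 is given. For each transition, use the conditional probability from the current state:
P(idle | busy) = 2/5; P(busy | idle) = 1/3.
P = 2/5 × 1/3 = 2/15.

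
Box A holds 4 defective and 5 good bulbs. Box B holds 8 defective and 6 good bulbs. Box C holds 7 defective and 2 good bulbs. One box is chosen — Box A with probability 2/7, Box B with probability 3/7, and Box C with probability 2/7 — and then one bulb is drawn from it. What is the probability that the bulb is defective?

262/441

From Box A: P(defective) = 4/9.
From Box B: P(defective) = 8/14.
From Box C: P(defective) = 7/9.
Total probability = (2/7)(4/9) + (3/7)(8/14) + (2/7)(7/9) = 262/441.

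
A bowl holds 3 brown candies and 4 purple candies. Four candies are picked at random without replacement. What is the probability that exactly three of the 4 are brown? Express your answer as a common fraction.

One ordering (brown drawn first) has probability 3/7 × 2/6 × 1/5 × 4/4 = 24/840 = 1/35.
There are C(4,3) = 4 such orderings, each equally likely, so P = 4 × 1/35 = 4/35.

4/35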